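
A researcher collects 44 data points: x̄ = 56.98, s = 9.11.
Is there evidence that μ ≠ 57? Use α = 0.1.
One-sample t-test:
H₀: μ = 57
H₁: μ ≠ 57
df = n - 1 = 43
t = (x̄ - μ₀) / (s/√n) = (56.98 - 57) / (9.11/√44) = -0.015
p-value = 0.9884

Since p-value > α = 0.1, we fail to reject H₀.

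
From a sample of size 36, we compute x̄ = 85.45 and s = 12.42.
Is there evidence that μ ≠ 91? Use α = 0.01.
One-sample t-test:
H₀: μ = 91
H₁: μ ≠ 91
df = n - 1 = 35
t = (x̄ - μ₀) / (s/√n) = (85.45 - 91) / (12.42/√36) = -2.681
p-value = 0.0111

Since p-value > α = 0.01, we fail to reject H₀.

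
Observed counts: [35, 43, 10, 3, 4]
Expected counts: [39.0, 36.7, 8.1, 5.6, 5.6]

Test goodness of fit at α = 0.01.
Chi-square goodness of fit test:
H₀: observed counts match expected distribution
H₁: observed counts differ from expected distribution
df = k - 1 = 4
χ² = Σ(O - E)²/E
   = (35 - 39.0)²/39.0 + (43 - 36.7)²/36.7 + (10 - 8.1)²/8.1 + (3 - 5.6)²/5.6 + (4 - 5.6)²/5.6
   = 0.410 + 1.081 + 0.446 + 1.207 + 0.457
   = 3.60
p-value = 0.4626

Since p-value > α = 0.01, we fail to reject H₀.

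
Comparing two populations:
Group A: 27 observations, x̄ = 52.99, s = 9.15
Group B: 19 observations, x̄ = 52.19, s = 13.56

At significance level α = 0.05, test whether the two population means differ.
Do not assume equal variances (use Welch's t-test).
Welch's two-sample t-test:
H₀: μ₁ = μ₂
H₁: μ₁ ≠ μ₂
s₁²/n₁ = 9.15²/27 = 3.1008,  s₂²/n₂ = 13.56²/19 = 9.6776
SE = √(s₁²/n₁ + s₂²/n₂) = √(3.1008 + 9.6776) = 3.5747
df (Welch-Satterthwaite) = (s₁²/n₁ + s₂²/n₂)² / [(s₁²/n₁)²/(n₁-1) + (s₂²/n₂)²/(n₂-1)] ≈ 29.30
t = (x̄₁ - x̄₂) / SE = (52.99 - 52.19) / 3.5747 = 0.80 / 3.5747 = 0.224
p-value = 0.8245

Since p-value > α = 0.05, we fail to reject H₀.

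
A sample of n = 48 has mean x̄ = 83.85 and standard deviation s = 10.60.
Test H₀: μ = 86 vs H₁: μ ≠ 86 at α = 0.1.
One-sample t-test:
H₀: μ = 86
H₁: μ ≠ 86
df = n - 1 = 47
t = (x̄ - μ₀) / (s/√n) = (83.85 - 86) / (10.60/√48) = -1.405
p-value = 0.1665

Since p-value > α = 0.1, we fail to reject H₀.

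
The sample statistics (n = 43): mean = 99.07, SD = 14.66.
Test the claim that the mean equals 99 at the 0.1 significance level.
One-sample t-test:
H₀: μ = 99
H₁: μ ≠ 99
df = n - 1 = 42
t = (x̄ - μ₀) / (s/√n) = (99.07 - 99) / (14.66/√43) = 0.031
p-value = 0.9752

Since p-value > α = 0.1, we fail to reject H₀.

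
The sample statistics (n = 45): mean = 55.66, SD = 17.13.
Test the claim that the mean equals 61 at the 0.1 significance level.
One-sample t-test:
H₀: μ = 61
H₁: μ ≠ 61
df = n - 1 = 44
t = (x̄ - μ₀) / (s/√n) = (55.66 - 61) / (17.13/√45) = -2.091
p-value = 0.0423

Since p-value < α = 0.1, we reject H₀.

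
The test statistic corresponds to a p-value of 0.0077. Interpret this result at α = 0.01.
Since p = 0.0077 < α = 0.01, reject H₀.
There is sufficient evidence to reject the null hypothesis; the result is statistically significant at the 0.01 level.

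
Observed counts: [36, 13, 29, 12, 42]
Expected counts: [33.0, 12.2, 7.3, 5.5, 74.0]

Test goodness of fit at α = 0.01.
Chi-square goodness of fit test:
H₀: observed counts match expected distribution
H₁: observed counts differ from expected distribution
df = k - 1 = 4
χ² = Σ(O - E)²/E
   = (36 - 33.0)²/33.0 + (13 - 12.2)²/12.2 + (29 - 7.3)²/7.3 + (12 - 5.5)²/5.5 + (42 - 74.0)²/74.0
   = 0.273 + 0.052 + 64.505 + 7.682 + 13.838
   = 86.35
p-value < 0.0001

Since p-value < α = 0.01, we reject H₀.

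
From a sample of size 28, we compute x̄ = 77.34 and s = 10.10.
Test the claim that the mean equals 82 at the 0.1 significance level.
One-sample t-test:
H₀: μ = 82
H₁: μ ≠ 82
df = n - 1 = 27
t = (x̄ - μ₀) / (s/√n) = (77.34 - 82) / (10.10/√28) = -2.441
p-value = 0.0215

Since p-value < α = 0.1, we reject H₀.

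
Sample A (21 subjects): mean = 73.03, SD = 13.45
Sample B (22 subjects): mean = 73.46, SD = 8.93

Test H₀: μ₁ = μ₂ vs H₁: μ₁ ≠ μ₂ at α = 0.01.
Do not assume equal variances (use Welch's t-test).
Welch's two-sample t-test:
H₀: μ₁ = μ₂
H₁: μ₁ ≠ μ₂
s₁²/n₁ = 13.45²/21 = 8.6144,  s₂²/n₂ = 8.93²/22 = 3.6248
SE = √(s₁²/n₁ + s₂²/n₂) = √(8.6144 + 3.6248) = 3.4985
df (Welch-Satterthwaite) = (s₁²/n₁ + s₂²/n₂)² / [(s₁²/n₁)²/(n₁-1) + (s₂²/n₂)²/(n₂-1)] ≈ 34.55
t = (x̄₁ - x̄₂) / SE = (73.03 - 73.46) / 3.4985 = -0.43 / 3.4985 = -0.123
p-value = 0.9029

Since p-value > α = 0.01, we fail to reject H₀.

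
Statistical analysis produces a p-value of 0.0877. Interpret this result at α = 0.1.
Since p = 0.0877 < α = 0.1, reject H₀.
There is sufficient evidence to reject the null hypothesis; the result is statistically significant at the 0.1 level.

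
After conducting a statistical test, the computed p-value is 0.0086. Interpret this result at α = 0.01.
Since p = 0.0086 < α = 0.01, reject H₀.
There is sufficient evidence to reject the null hypothesis; the result is statistically significant at the 0.01 level.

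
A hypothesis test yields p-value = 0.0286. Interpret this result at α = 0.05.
Since p = 0.0286 < α = 0.05, reject H₀.
There is sufficient evidence to reject the null hypothesis; the result is statistically significant at the 0.05 level.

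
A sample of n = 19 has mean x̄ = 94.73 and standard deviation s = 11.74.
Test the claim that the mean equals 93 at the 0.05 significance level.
One-sample t-test:
H₀: μ = 93
H₁: μ ≠ 93
df = n - 1 = 18
t = (x̄ - μ₀) / (s/√n) = (94.73 - 93) / (11.74/√19) = 0.642
p-value = 0.5288

Since p-value > α = 0.05, we fail to reject H₀.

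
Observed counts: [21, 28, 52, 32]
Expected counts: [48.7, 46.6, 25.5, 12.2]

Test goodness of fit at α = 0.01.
Chi-square goodness of fit test:
H₀: observed counts match expected distribution
H₁: observed counts differ from expected distribution
df = k - 1 = 3
χ² = Σ(O - E)²/E
   = (21 - 48.7)²/48.7 + (28 - 46.6)²/46.6 + (52 - 25.5)²/25.5 + (32 - 12.2)²/12.2
   = 15.755 + 7.424 + 27.539 + 32.134
   = 82.85
p-value < 0.0001

Since p-value < α = 0.01, we reject H₀.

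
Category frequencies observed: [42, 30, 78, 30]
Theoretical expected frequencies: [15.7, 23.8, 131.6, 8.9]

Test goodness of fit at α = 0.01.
Chi-square goodness of fit test:
H₀: observed counts match expected distribution
H₁: observed counts differ from expected distribution
df = k - 1 = 3
χ² = Σ(O - E)²/E
   = (42 - 15.7)²/15.7 + (30 - 23.8)²/23.8 + (78 - 131.6)²/131.6 + (30 - 8.9)²/8.9
   = 44.057 + 1.615 + 21.831 + 50.024
   = 117.53
p-value < 0.0001

Since p-value < α = 0.01, we reject H₀.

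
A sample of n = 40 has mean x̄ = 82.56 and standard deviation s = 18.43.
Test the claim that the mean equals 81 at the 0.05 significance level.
One-sample t-test:
H₀: μ = 81
H₁: μ ≠ 81
df = n - 1 = 39
t = (x̄ - μ₀) / (s/√n) = (82.56 - 81) / (18.43/√40) = 0.535
p-value = 0.5955

Since p-value > α = 0.05, we fail to reject H₀.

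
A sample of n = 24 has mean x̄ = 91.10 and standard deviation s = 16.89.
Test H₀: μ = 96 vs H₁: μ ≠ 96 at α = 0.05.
One-sample t-test:
H₀: μ = 96
H₁: μ ≠ 96
df = n - 1 = 23
t = (x̄ - μ₀) / (s/√n) = (91.10 - 96) / (16.89/√24) = -1.421
p-value = 0.1687

Since p-value > α = 0.05, we fail to reject H₀.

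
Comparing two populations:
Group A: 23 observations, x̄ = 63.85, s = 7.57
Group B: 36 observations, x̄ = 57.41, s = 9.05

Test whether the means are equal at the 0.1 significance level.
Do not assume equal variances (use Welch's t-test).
Welch's two-sample t-test:
H₀: μ₁ = μ₂
H₁: μ₁ ≠ μ₂
s₁²/n₁ = 7.57²/23 = 2.4915,  s₂²/n₂ = 9.05²/36 = 2.2751
SE = √(s₁²/n₁ + s₂²/n₂) = √(2.4915 + 2.2751) = 2.1833
df (Welch-Satterthwaite) = (s₁²/n₁ + s₂²/n₂)² / [(s₁²/n₁)²/(n₁-1) + (s₂²/n₂)²/(n₂-1)] ≈ 52.83
t = (x̄₁ - x̄₂) / SE = (63.85 - 57.41) / 2.1833 = 6.44 / 2.1833 = 2.950
p-value = 0.0047

Since p-value < α = 0.1, we reject H₀.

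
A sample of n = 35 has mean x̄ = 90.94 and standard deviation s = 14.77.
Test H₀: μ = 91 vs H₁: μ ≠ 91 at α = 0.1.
One-sample t-test:
H₀: μ = 91
H₁: μ ≠ 91
df = n - 1 = 34
t = (x̄ - μ₀) / (s/√n) = (90.94 - 91) / (14.77/√35) = -0.024
p-value = 0.9810

Since p-value > α = 0.1, we fail to reject H₀.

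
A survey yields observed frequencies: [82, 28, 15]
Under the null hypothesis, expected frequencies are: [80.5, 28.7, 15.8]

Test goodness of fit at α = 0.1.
Chi-square goodness of fit test:
H₀: observed counts match expected distribution
H₁: observed counts differ from expected distribution
df = k - 1 = 2
χ² = Σ(O - E)²/E
   = (82 - 80.5)²/80.5 + (28 - 28.7)²/28.7 + (15 - 15.8)²/15.8
   = 0.028 + 0.017 + 0.041
   = 0.09
p-value = 0.9581

Since p-value > α = 0.1, we fail to reject H₀.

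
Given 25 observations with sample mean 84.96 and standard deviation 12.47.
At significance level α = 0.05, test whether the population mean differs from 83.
One-sample t-test:
H₀: μ = 83
H₁: μ ≠ 83
df = n - 1 = 24
t = (x̄ - μ₀) / (s/√n) = (84.96 - 83) / (12.47/√25) = 0.786
p-value = 0.4396

Since p-value > α = 0.05, we fail to reject H₀.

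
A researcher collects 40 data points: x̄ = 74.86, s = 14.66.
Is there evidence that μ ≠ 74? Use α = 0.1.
One-sample t-test:
H₀: μ = 74
H₁: μ ≠ 74
df = n - 1 = 39
t = (x̄ - μ₀) / (s/√n) = (74.86 - 74) / (14.66/√40) = 0.371
p-value = 0.7126

Since p-value > α = 0.1, we fail to reject H₀.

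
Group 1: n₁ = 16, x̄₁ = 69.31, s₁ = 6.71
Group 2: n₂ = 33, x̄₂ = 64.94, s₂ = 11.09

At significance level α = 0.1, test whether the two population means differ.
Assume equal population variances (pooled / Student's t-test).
Student's two-sample t-test (equal variances):
H₀: μ₁ = μ₂
H₁: μ₁ ≠ μ₂
df = n₁ + n₂ - 2 = 47
Pooled variance s_p² = [(n₁-1)s₁² + (n₂-1)s₂²] / (n₁ + n₂ - 2) = [(15)(6.71²) + (32)(11.09²)] / 47 = 98.1060
SE = √(s_p²(1/n₁ + 1/n₂)) = √(98.1060 × (1/16 + 1/33)) = 3.0174
t = (x̄₁ - x̄₂) / SE = (69.31 - 64.94) / 3.0174 = 4.37 / 3.0174 = 1.448
p-value = 0.1542

Since p-value > α = 0.1, we fail to reject H₀.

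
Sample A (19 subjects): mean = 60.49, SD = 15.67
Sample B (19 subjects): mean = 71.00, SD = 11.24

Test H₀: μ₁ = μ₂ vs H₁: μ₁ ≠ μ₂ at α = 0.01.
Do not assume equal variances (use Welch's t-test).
Welch's two-sample t-test:
H₀: μ₁ = μ₂
H₁: μ₁ ≠ μ₂
s₁²/n₁ = 15.67²/19 = 12.9236,  s₂²/n₂ = 11.24²/19 = 6.6493
SE = √(s₁²/n₁ + s₂²/n₂) = √(12.9236 + 6.6493) = 4.4241
df (Welch-Satterthwaite) = (s₁²/n₁ + s₂²/n₂)² / [(s₁²/n₁)²/(n₁-1) + (s₂²/n₂)²/(n₂-1)] ≈ 32.65
t = (x̄₁ - x̄₂) / SE = (60.49 - 71.00) / 4.4241 = -10.51 / 4.4241 = -2.376
p-value = 0.0236

Since p-value > α = 0.01, we fail to reject H₀.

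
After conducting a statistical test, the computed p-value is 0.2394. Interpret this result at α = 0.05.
Since p = 0.2394 > α = 0.05, fail to reject H₀.
There is insufficient evidence to reject the null hypothesis; the result is not statistically significant at the 0.05 level.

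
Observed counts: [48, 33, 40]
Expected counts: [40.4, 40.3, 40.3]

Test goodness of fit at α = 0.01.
Chi-square goodness of fit test:
H₀: observed counts match expected distribution
H₁: observed counts differ from expected distribution
df = k - 1 = 2
χ² = Σ(O - E)²/E
   = (48 - 40.4)²/40.4 + (33 - 40.3)²/40.3 + (40 - 40.3)²/40.3
   = 1.430 + 1.322 + 0.002
   = 2.75
p-value = 0.2523

Since p-value > α = 0.01, we fail to reject H₀.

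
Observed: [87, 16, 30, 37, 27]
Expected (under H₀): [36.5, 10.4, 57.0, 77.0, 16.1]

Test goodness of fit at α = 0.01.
Chi-square goodness of fit test:
H₀: observed counts match expected distribution
H₁: observed counts differ from expected distribution
df = k - 1 = 4
χ² = Σ(O - E)²/E
   = (87 - 36.5)²/36.5 + (16 - 10.4)²/10.4 + (30 - 57.0)²/57.0 + (37 - 77.0)²/77.0 + (27 - 16.1)²/16.1
   = 69.870 + 3.015 + 12.789 + 20.779 + 7.380
   = 113.83
p-value < 0.0001

Since p-value < α = 0.01, we reject H₀.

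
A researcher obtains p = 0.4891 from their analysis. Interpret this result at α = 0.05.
Since p = 0.4891 > α = 0.05, fail to reject H₀.
There is insufficient evidence to reject the null hypothesis; the result is not statistically significant at the 0.05 level.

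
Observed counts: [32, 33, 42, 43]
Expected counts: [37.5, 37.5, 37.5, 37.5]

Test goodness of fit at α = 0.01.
Chi-square goodness of fit test:
H₀: observed counts match expected distribution
H₁: observed counts differ from expected distribution
df = k - 1 = 3
χ² = Σ(O - E)²/E
   = (32 - 37.5)²/37.5 + (33 - 37.5)²/37.5 + (42 - 37.5)²/37.5 + (43 - 37.5)²/37.5
   = 0.807 + 0.540 + 0.540 + 0.807
   = 2.69
p-value = 0.4414

Since p-value > α = 0.01, we fail to reject H₀.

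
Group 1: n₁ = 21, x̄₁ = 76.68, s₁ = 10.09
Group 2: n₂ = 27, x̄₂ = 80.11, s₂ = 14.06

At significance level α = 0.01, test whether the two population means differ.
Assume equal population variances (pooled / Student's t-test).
Student's two-sample t-test (equal variances):
H₀: μ₁ = μ₂
H₁: μ₁ ≠ μ₂
df = n₁ + n₂ - 2 = 46
Pooled variance s_p² = [(n₁-1)s₁² + (n₂-1)s₂²] / (n₁ + n₂ - 2) = [(20)(10.09²) + (26)(14.06²)] / 46 = 155.9986
SE = √(s_p²(1/n₁ + 1/n₂)) = √(155.9986 × (1/21 + 1/27)) = 3.6340
t = (x̄₁ - x̄₂) / SE = (76.68 - 80.11) / 3.6340 = -3.43 / 3.6340 = -0.944
p-value = 0.3502

Since p-value > α = 0.01, we fail to reject H₀.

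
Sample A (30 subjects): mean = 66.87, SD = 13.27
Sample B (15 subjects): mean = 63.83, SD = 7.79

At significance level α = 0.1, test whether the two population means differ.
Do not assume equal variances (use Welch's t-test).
Welch's two-sample t-test:
H₀: μ₁ = μ₂
H₁: μ₁ ≠ μ₂
s₁²/n₁ = 13.27²/30 = 5.8698,  s₂²/n₂ = 7.79²/15 = 4.0456
SE = √(s₁²/n₁ + s₂²/n₂) = √(5.8698 + 4.0456) = 3.1489
df (Welch-Satterthwaite) = (s₁²/n₁ + s₂²/n₂)² / [(s₁²/n₁)²/(n₁-1) + (s₂²/n₂)²/(n₂-1)] ≈ 41.71
t = (x̄₁ - x̄₂) / SE = (66.87 - 63.83) / 3.1489 = 3.04 / 3.1489 = 0.965
p-value = 0.3399

Since p-value > α = 0.1, we fail to reject H₀.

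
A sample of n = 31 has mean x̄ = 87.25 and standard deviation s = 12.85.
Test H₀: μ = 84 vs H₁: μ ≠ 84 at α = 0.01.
One-sample t-test:
H₀: μ = 84
H₁: μ ≠ 84
df = n - 1 = 30
t = (x̄ - μ₀) / (s/√n) = (87.25 - 84) / (12.85/√31) = 1.408
p-value = 0.1694

Since p-value > α = 0.01, we fail to reject H₀.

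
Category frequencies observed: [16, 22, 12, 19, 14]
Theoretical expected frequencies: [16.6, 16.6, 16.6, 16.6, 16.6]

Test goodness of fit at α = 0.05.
Chi-square goodness of fit test:
H₀: observed counts match expected distribution
H₁: observed counts differ from expected distribution
df = k - 1 = 4
χ² = Σ(O - E)²/E
   = (16 - 16.6)²/16.6 + (22 - 16.6)²/16.6 + (12 - 16.6)²/16.6 + (19 - 16.6)²/16.6 + (14 - 16.6)²/16.6
   = 0.022 + 1.757 + 1.275 + 0.347 + 0.407
   = 3.81
p-value = 0.4327

Since p-value > α = 0.05, we fail to reject H₀.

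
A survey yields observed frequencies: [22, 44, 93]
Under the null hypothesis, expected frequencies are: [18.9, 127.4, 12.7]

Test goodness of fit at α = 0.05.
Chi-square goodness of fit test:
H₀: observed counts match expected distribution
H₁: observed counts differ from expected distribution
df = k - 1 = 2
χ² = Σ(O - E)²/E
   = (22 - 18.9)²/18.9 + (44 - 127.4)²/127.4 + (93 - 12.7)²/12.7
   = 0.508 + 54.596 + 507.724
   = 562.83
p-value < 0.0001

Since p-value < α = 0.05, we reject H₀.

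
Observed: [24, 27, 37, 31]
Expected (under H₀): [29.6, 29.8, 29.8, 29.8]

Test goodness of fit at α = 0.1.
Chi-square goodness of fit test:
H₀: observed counts match expected distribution
H₁: observed counts differ from expected distribution
df = k - 1 = 3
χ² = Σ(O - E)²/E
   = (24 - 29.6)²/29.6 + (27 - 29.8)²/29.8 + (37 - 29.8)²/29.8 + (31 - 29.8)²/29.8
   = 1.059 + 0.263 + 1.740 + 0.048
   = 3.11
p-value = 0.3749

Since p-value > α = 0.1, we fail to reject H₀.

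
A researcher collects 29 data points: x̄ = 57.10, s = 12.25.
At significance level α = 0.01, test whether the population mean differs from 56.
One-sample t-test:
H₀: μ = 56
H₁: μ ≠ 56
df = n - 1 = 28
t = (x̄ - μ₀) / (s/√n) = (57.10 - 56) / (12.25/√29) = 0.484
p-value = 0.6325

Since p-value > α = 0.01, we fail to reject H₀.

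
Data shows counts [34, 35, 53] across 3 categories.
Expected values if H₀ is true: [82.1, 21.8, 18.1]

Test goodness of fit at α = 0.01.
Chi-square goodness of fit test:
H₀: observed counts match expected distribution
H₁: observed counts differ from expected distribution
df = k - 1 = 2
χ² = Σ(O - E)²/E
   = (34 - 82.1)²/82.1 + (35 - 21.8)²/21.8 + (53 - 18.1)²/18.1
   = 28.180 + 7.993 + 67.293
   = 103.47
p-value < 0.0001

Since p-value < α = 0.01, we reject H₀.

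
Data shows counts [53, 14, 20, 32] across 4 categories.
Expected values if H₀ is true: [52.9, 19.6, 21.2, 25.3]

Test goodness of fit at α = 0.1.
Chi-square goodness of fit test:
H₀: observed counts match expected distribution
H₁: observed counts differ from expected distribution
df = k - 1 = 3
χ² = Σ(O - E)²/E
   = (53 - 52.9)²/52.9 + (14 - 19.6)²/19.6 + (20 - 21.2)²/21.2 + (32 - 25.3)²/25.3
   = 0.000 + 1.600 + 0.068 + 1.774
   = 3.44
p-value = 0.3283

Since p-value > α = 0.1, we fail to reject H₀.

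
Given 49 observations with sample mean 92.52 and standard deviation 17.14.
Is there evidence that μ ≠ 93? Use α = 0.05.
One-sample t-test:
H₀: μ = 93
H₁: μ ≠ 93
df = n - 1 = 48
t = (x̄ - μ₀) / (s/√n) = (92.52 - 93) / (17.14/√49) = -0.196
p-value = 0.8454

Since p-value > α = 0.05, we fail to reject H₀.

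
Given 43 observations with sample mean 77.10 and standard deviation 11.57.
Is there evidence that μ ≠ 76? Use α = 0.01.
One-sample t-test:
H₀: μ = 76
H₁: μ ≠ 76
df = n - 1 = 42
t = (x̄ - μ₀) / (s/√n) = (77.10 - 76) / (11.57/√43) = 0.623
p-value = 0.5364

Since p-value > α = 0.01, we fail to reject H₀.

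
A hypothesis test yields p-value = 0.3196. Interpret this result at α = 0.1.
Since p = 0.3196 > α = 0.1, fail to reject H₀.
There is insufficient evidence to reject the null hypothesis; the result is not statistically significant at the 0.1 level.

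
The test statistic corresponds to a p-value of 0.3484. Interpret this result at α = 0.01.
Since p = 0.3484 > α = 0.01, fail to reject H₀.
There is insufficient evidence to reject the null hypothesis; the result is not statistically significant at the 0.01 level.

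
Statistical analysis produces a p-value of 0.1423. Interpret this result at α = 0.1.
Since p = 0.1423 > α = 0.1, fail to reject H₀.
There is insufficient evidence to reject the null hypothesis; the result is not statistically significant at the 0.1 level.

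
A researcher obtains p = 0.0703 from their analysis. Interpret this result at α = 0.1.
Since p = 0.0703 < α = 0.1, reject H₀.
There is sufficient evidence to reject the null hypothesis; the result is statistically significant at the 0.1 level.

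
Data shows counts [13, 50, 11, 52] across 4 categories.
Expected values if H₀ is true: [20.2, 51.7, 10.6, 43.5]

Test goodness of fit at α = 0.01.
Chi-square goodness of fit test:
H₀: observed counts match expected distribution
H₁: observed counts differ from expected distribution
df = k - 1 = 3
χ² = Σ(O - E)²/E
   = (13 - 20.2)²/20.2 + (50 - 51.7)²/51.7 + (11 - 10.6)²/10.6 + (52 - 43.5)²/43.5
   = 2.566 + 0.056 + 0.015 + 1.661
   = 4.30
p-value = 0.2310

Since p-value > α = 0.01, we fail to reject H₀.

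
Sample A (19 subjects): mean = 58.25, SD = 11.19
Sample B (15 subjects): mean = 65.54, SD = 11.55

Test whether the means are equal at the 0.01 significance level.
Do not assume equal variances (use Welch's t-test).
Welch's two-sample t-test:
H₀: μ₁ = μ₂
H₁: μ₁ ≠ μ₂
s₁²/n₁ = 11.19²/19 = 6.5903,  s₂²/n₂ = 11.55²/15 = 8.8935
SE = √(s₁²/n₁ + s₂²/n₂) = √(6.5903 + 8.8935) = 3.9349
df (Welch-Satterthwaite) = (s₁²/n₁ + s₂²/n₂)² / [(s₁²/n₁)²/(n₁-1) + (s₂²/n₂)²/(n₂-1)] ≈ 29.74
t = (x̄₁ - x̄₂) / SE = (58.25 - 65.54) / 3.9349 = -7.29 / 3.9349 = -1.853
p-value = 0.0739

Since p-value > α = 0.01, we fail to reject H₀.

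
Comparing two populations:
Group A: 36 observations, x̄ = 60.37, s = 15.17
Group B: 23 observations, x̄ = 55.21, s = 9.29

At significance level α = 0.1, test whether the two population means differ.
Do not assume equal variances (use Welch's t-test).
Welch's two-sample t-test:
H₀: μ₁ = μ₂
H₁: μ₁ ≠ μ₂
s₁²/n₁ = 15.17²/36 = 6.3925,  s₂²/n₂ = 9.29²/23 = 3.7524
SE = √(s₁²/n₁ + s₂²/n₂) = √(6.3925 + 3.7524) = 3.1851
df (Welch-Satterthwaite) = (s₁²/n₁ + s₂²/n₂)² / [(s₁²/n₁)²/(n₁-1) + (s₂²/n₂)²/(n₂-1)] ≈ 56.94
t = (x̄₁ - x̄₂) / SE = (60.37 - 55.21) / 3.1851 = 5.16 / 3.1851 = 1.620
p-value = 0.1107

Since p-value > α = 0.1, we fail to reject H₀.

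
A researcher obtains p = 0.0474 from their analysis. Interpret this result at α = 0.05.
Since p = 0.0474 < α = 0.05, reject H₀.
There is sufficient evidence to reject the null hypothesis; the result is statistically significant at the 0.05 level.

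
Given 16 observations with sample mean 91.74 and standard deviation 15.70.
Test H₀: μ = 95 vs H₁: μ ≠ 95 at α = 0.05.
One-sample t-test:
H₀: μ = 95
H₁: μ ≠ 95
df = n - 1 = 15
t = (x̄ - μ₀) / (s/√n) = (91.74 - 95) / (15.70/√16) = -0.831
p-value = 0.4192

Since p-value > α = 0.05, we fail to reject H₀.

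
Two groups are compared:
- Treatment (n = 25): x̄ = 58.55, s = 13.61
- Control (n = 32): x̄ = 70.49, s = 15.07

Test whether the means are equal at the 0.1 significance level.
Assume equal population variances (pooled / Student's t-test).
Student's two-sample t-test (equal variances):
H₀: μ₁ = μ₂
H₁: μ₁ ≠ μ₂
df = n₁ + n₂ - 2 = 55
Pooled variance s_p² = [(n₁-1)s₁² + (n₂-1)s₂²] / (n₁ + n₂ - 2) = [(24)(13.61²) + (31)(15.07²)] / 55 = 208.8331
SE = √(s_p²(1/n₁ + 1/n₂)) = √(208.8331 × (1/25 + 1/32)) = 3.8574
t = (x̄₁ - x̄₂) / SE = (58.55 - 70.49) / 3.8574 = -11.94 / 3.8574 = -3.095
p-value = 0.0031

Since p-value < α = 0.1, we reject H₀.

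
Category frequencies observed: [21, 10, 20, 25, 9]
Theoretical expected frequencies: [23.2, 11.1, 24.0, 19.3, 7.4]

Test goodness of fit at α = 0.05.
Chi-square goodness of fit test:
H₀: observed counts match expected distribution
H₁: observed counts differ from expected distribution
df = k - 1 = 4
χ² = Σ(O - E)²/E
   = (21 - 23.2)²/23.2 + (10 - 11.1)²/11.1 + (20 - 24.0)²/24.0 + (25 - 19.3)²/19.3 + (9 - 7.4)²/7.4
   = 0.209 + 0.109 + 0.667 + 1.683 + 0.346
   = 3.01
p-value = 0.5555

Since p-value > α = 0.05, we fail to reject H₀.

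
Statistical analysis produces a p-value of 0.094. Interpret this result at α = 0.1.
Since p = 0.094 < α = 0.1, reject H₀.
There is sufficient evidence to reject the null hypothesis; the result is statistically significant at the 0.1 level.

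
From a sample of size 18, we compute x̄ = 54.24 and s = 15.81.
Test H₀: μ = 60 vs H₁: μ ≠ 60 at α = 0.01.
One-sample t-test:
H₀: μ = 60
H₁: μ ≠ 60
df = n - 1 = 17
t = (x̄ - μ₀) / (s/√n) = (54.24 - 60) / (15.81/√18) = -1.546
p-value = 0.1406

Since p-value > α = 0.01, we fail to reject H₀.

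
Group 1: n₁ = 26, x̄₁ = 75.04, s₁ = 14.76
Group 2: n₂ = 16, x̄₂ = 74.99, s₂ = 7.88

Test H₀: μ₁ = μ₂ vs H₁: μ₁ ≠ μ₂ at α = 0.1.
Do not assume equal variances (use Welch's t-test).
Welch's two-sample t-test:
H₀: μ₁ = μ₂
H₁: μ₁ ≠ μ₂
s₁²/n₁ = 14.76²/26 = 8.3791,  s₂²/n₂ = 7.88²/16 = 3.8809
SE = √(s₁²/n₁ + s₂²/n₂) = √(8.3791 + 3.8809) = 3.5014
df (Welch-Satterthwaite) = (s₁²/n₁ + s₂²/n₂)² / [(s₁²/n₁)²/(n₁-1) + (s₂²/n₂)²/(n₂-1)] ≈ 39.43
t = (x̄₁ - x̄₂) / SE = (75.04 - 74.99) / 3.5014 = 0.05 / 3.5014 = 0.014
p-value = 0.9887

Since p-value > α = 0.1, we fail to reject H₀.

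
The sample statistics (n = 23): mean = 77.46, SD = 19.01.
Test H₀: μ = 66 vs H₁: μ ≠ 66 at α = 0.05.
One-sample t-test:
H₀: μ = 66
H₁: μ ≠ 66
df = n - 1 = 22
t = (x̄ - μ₀) / (s/√n) = (77.46 - 66) / (19.01/√23) = 2.891
p-value = 0.0085

Since p-value < α = 0.05, we reject H₀.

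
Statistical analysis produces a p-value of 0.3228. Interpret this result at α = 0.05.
Since p = 0.3228 > α = 0.05, fail to reject H₀.
There is insufficient evidence to reject the null hypothesis; the result is not statistically significant at the 0.05 level.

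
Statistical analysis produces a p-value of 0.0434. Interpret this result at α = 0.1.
Since p = 0.0434 < α = 0.1, reject H₀.
There is sufficient evidence to reject the null hypothesis; the result is statistically significant at the 0.1 level.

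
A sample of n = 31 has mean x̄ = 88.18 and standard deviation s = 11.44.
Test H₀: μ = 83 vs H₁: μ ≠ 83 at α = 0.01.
One-sample t-test:
H₀: μ = 83
H₁: μ ≠ 83
df = n - 1 = 30
t = (x̄ - μ₀) / (s/√n) = (88.18 - 83) / (11.44/√31) = 2.521
p-value = 0.0172

Since p-value > α = 0.01, we fail to reject H₀.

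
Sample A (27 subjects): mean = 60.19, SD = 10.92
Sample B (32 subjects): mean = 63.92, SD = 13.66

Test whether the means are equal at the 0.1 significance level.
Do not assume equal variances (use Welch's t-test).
Welch's two-sample t-test:
H₀: μ₁ = μ₂
H₁: μ₁ ≠ μ₂
s₁²/n₁ = 10.92²/27 = 4.4165,  s₂²/n₂ = 13.66²/32 = 5.8311
SE = √(s₁²/n₁ + s₂²/n₂) = √(4.4165 + 5.8311) = 3.2012
df (Welch-Satterthwaite) = (s₁²/n₁ + s₂²/n₂)² / [(s₁²/n₁)²/(n₁-1) + (s₂²/n₂)²/(n₂-1)] ≈ 56.85
t = (x̄₁ - x̄₂) / SE = (60.19 - 63.92) / 3.2012 = -3.73 / 3.2012 = -1.165
p-value = 0.2488

Since p-value > α = 0.1, we fail to reject H₀.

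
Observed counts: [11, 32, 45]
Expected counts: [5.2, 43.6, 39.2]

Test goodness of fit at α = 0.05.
Chi-square goodness of fit test:
H₀: observed counts match expected distribution
H₁: observed counts differ from expected distribution
df = k - 1 = 2
χ² = Σ(O - E)²/E
   = (11 - 5.2)²/5.2 + (32 - 43.6)²/43.6 + (45 - 39.2)²/39.2
   = 6.469 + 3.086 + 0.858
   = 10.41
p-value = 0.0055

Since p-value < α = 0.05, we reject H₀.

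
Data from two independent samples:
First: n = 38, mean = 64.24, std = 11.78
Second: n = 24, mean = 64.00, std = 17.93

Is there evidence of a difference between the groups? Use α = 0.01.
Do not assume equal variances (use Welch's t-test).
Welch's two-sample t-test:
H₀: μ₁ = μ₂
H₁: μ₁ ≠ μ₂
s₁²/n₁ = 11.78²/38 = 3.6518,  s₂²/n₂ = 17.93²/24 = 13.3952
SE = √(s₁²/n₁ + s₂²/n₂) = √(3.6518 + 13.3952) = 4.1288
df (Welch-Satterthwaite) = (s₁²/n₁ + s₂²/n₂)² / [(s₁²/n₁)²/(n₁-1) + (s₂²/n₂)²/(n₂-1)] ≈ 35.60
t = (x̄₁ - x̄₂) / SE = (64.24 - 64.00) / 4.1288 = 0.24 / 4.1288 = 0.058
p-value = 0.9540

Since p-value > α = 0.01, we fail to reject H₀.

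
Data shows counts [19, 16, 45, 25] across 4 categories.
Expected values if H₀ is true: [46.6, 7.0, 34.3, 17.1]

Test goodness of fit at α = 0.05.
Chi-square goodness of fit test:
H₀: observed counts match expected distribution
H₁: observed counts differ from expected distribution
df = k - 1 = 3
χ² = Σ(O - E)²/E
   = (19 - 46.6)²/46.6 + (16 - 7.0)²/7.0 + (45 - 34.3)²/34.3 + (25 - 17.1)²/17.1
   = 16.347 + 11.571 + 3.338 + 3.650
   = 34.91
p-value < 0.0001

Since p-value < α = 0.05, we reject H₀.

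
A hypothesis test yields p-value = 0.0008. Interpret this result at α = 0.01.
Since p = 0.0008 < α = 0.01, reject H₀.
There is sufficient evidence to reject the null hypothesis; the result is statistically significant at the 0.01 level.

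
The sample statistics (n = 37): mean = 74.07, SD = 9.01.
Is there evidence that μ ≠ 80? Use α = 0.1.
One-sample t-test:
H₀: μ = 80
H₁: μ ≠ 80
df = n - 1 = 36
t = (x̄ - μ₀) / (s/√n) = (74.07 - 80) / (9.01/√37) = -4.003
p-value = 0.0003

Since p-value < α = 0.1, we reject H₀.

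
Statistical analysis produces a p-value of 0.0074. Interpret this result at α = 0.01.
Since p = 0.0074 < α = 0.01, reject H₀.
There is sufficient evidence to reject the null hypothesis; the result is statistically significant at the 0.01 level.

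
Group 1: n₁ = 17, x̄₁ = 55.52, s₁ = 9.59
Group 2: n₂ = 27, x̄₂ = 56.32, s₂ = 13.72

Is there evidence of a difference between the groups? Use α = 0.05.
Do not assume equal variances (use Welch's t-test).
Welch's two-sample t-test:
H₀: μ₁ = μ₂
H₁: μ₁ ≠ μ₂
s₁²/n₁ = 9.59²/17 = 5.4099,  s₂²/n₂ = 13.72²/27 = 6.9718
SE = √(s₁²/n₁ + s₂²/n₂) = √(5.4099 + 6.9718) = 3.5188
df (Welch-Satterthwaite) = (s₁²/n₁ + s₂²/n₂)² / [(s₁²/n₁)²/(n₁-1) + (s₂²/n₂)²/(n₂-1)] ≈ 41.45
t = (x̄₁ - x̄₂) / SE = (55.52 - 56.32) / 3.5188 = -0.80 / 3.5188 = -0.227
p-value = 0.8213

Since p-value > α = 0.05, we fail to reject H₀.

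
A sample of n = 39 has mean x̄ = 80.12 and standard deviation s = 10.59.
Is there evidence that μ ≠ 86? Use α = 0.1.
One-sample t-test:
H₀: μ = 86
H₁: μ ≠ 86
df = n - 1 = 38
t = (x̄ - μ₀) / (s/√n) = (80.12 - 86) / (10.59/√39) = -3.467
p-value = 0.0013

Since p-value < α = 0.1, we reject H₀.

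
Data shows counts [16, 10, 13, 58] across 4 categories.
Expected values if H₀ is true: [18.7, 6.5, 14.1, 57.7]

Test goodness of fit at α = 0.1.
Chi-square goodness of fit test:
H₀: observed counts match expected distribution
H₁: observed counts differ from expected distribution
df = k - 1 = 3
χ² = Σ(O - E)²/E
   = (16 - 18.7)²/18.7 + (10 - 6.5)²/6.5 + (13 - 14.1)²/14.1 + (58 - 57.7)²/57.7
   = 0.390 + 1.885 + 0.086 + 0.002
   = 2.36
p-value = 0.5008

Since p-value > α = 0.1, we fail to reject H₀.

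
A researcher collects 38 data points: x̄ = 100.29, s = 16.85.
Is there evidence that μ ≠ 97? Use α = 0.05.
One-sample t-test:
H₀: μ = 97
H₁: μ ≠ 97
df = n - 1 = 37
t = (x̄ - μ₀) / (s/√n) = (100.29 - 97) / (16.85/√38) = 1.204
p-value = 0.2364

Since p-value > α = 0.05, we fail to reject H₀.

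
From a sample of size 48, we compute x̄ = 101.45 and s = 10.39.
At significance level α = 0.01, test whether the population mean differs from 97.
One-sample t-test:
H₀: μ = 97
H₁: μ ≠ 97
df = n - 1 = 47
t = (x̄ - μ₀) / (s/√n) = (101.45 - 97) / (10.39/√48) = 2.967
p-value = 0.0047

Since p-value < α = 0.01, we reject H₀.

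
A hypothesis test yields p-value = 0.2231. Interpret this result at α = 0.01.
Since p = 0.2231 > α = 0.01, fail to reject H₀.
There is insufficient evidence to reject the null hypothesis; the result is not statistically significant at the 0.01 level.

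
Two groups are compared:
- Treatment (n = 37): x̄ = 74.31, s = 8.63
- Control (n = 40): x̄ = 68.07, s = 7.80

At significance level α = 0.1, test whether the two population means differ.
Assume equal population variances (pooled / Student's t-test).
Student's two-sample t-test (equal variances):
H₀: μ₁ = μ₂
H₁: μ₁ ≠ μ₂
df = n₁ + n₂ - 2 = 75
Pooled variance s_p² = [(n₁-1)s₁² + (n₂-1)s₂²] / (n₁ + n₂ - 2) = [(36)(8.63²) + (39)(7.80²)] / 75 = 67.3857
SE = √(s_p²(1/n₁ + 1/n₂)) = √(67.3857 × (1/37 + 1/40)) = 1.8724
t = (x̄₁ - x̄₂) / SE = (74.31 - 68.07) / 1.8724 = 6.24 / 1.8724 = 3.333
p-value = 0.0013

Since p-value < α = 0.1, we reject H₀.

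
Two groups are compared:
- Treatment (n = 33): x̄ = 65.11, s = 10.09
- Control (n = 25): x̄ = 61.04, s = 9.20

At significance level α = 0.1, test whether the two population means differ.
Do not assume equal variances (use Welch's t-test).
Welch's two-sample t-test:
H₀: μ₁ = μ₂
H₁: μ₁ ≠ μ₂
s₁²/n₁ = 10.09²/33 = 3.0851,  s₂²/n₂ = 9.20²/25 = 3.3856
SE = √(s₁²/n₁ + s₂²/n₂) = √(3.0851 + 3.3856) = 2.5438
df (Welch-Satterthwaite) = (s₁²/n₁ + s₂²/n₂)² / [(s₁²/n₁)²/(n₁-1) + (s₂²/n₂)²/(n₂-1)] ≈ 54.02
t = (x̄₁ - x̄₂) / SE = (65.11 - 61.04) / 2.5438 = 4.07 / 2.5438 = 1.600
p-value = 0.1154

Since p-value > α = 0.1, we fail to reject H₀.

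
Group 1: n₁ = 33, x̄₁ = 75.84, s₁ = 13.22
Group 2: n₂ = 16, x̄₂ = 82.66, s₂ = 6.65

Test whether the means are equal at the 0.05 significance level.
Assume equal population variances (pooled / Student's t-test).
Student's two-sample t-test (equal variances):
H₀: μ₁ = μ₂
H₁: μ₁ ≠ μ₂
df = n₁ + n₂ - 2 = 47
Pooled variance s_p² = [(n₁-1)s₁² + (n₂-1)s₂²] / (n₁ + n₂ - 2) = [(32)(13.22²) + (15)(6.65²)] / 47 = 133.1048
SE = √(s_p²(1/n₁ + 1/n₂)) = √(133.1048 × (1/33 + 1/16)) = 3.5146
t = (x̄₁ - x̄₂) / SE = (75.84 - 82.66) / 3.5146 = -6.82 / 3.5146 = -1.940
p-value = 0.0583

Since p-value > α = 0.05, we fail to reject H₀.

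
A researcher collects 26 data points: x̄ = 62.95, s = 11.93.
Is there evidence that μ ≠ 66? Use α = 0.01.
One-sample t-test:
H₀: μ = 66
H₁: μ ≠ 66
df = n - 1 = 25
t = (x̄ - μ₀) / (s/√n) = (62.95 - 66) / (11.93/√26) = -1.304
p-value = 0.2042

Since p-value > α = 0.01, we fail to reject H₀.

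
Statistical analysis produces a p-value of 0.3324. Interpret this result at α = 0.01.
Since p = 0.3324 > α = 0.01, fail to reject H₀.
There is insufficient evidence to reject the null hypothesis; the result is not statistically significant at the 0.01 level.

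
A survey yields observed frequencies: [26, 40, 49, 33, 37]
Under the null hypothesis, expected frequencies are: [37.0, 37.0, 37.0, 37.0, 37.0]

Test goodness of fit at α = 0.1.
Chi-square goodness of fit test:
H₀: observed counts match expected distribution
H₁: observed counts differ from expected distribution
df = k - 1 = 4
χ² = Σ(O - E)²/E
   = (26 - 37.0)²/37.0 + (40 - 37.0)²/37.0 + (49 - 37.0)²/37.0 + (33 - 37.0)²/37.0 + (37 - 37.0)²/37.0
   = 3.270 + 0.243 + 3.892 + 0.432 + 0.000
   = 7.84
p-value = 0.0977

Since p-value < α = 0.1, we reject H₀.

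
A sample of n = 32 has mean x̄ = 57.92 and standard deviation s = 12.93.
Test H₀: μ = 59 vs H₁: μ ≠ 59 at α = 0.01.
One-sample t-test:
H₀: μ = 59
H₁: μ ≠ 59
df = n - 1 = 31
t = (x̄ - μ₀) / (s/√n) = (57.92 - 59) / (12.93/√32) = -0.472
p-value = 0.6399

Since p-value > α = 0.01, we fail to reject H₀.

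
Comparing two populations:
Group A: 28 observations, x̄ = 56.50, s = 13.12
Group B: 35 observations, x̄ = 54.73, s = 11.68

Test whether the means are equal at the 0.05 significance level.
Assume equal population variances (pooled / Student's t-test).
Student's two-sample t-test (equal variances):
H₀: μ₁ = μ₂
H₁: μ₁ ≠ μ₂
df = n₁ + n₂ - 2 = 61
Pooled variance s_p² = [(n₁-1)s₁² + (n₂-1)s₂²] / (n₁ + n₂ - 2) = [(27)(13.12²) + (34)(11.68²)] / 61 = 152.2294
SE = √(s_p²(1/n₁ + 1/n₂)) = √(152.2294 × (1/28 + 1/35)) = 3.1283
t = (x̄₁ - x̄₂) / SE = (56.50 - 54.73) / 3.1283 = 1.77 / 3.1283 = 0.566
p-value = 0.5736

Since p-value > α = 0.05, we fail to reject H₀.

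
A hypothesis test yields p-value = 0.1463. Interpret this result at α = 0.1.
Since p = 0.1463 > α = 0.1, fail to reject H₀.
There is insufficient evidence to reject the null hypothesis; the result is not statistically significant at the 0.1 level.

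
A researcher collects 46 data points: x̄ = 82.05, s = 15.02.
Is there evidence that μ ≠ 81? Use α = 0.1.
One-sample t-test:
H₀: μ = 81
H₁: μ ≠ 81
df = n - 1 = 45
t = (x̄ - μ₀) / (s/√n) = (82.05 - 81) / (15.02/√46) = 0.474
p-value = 0.6377

Since p-value > α = 0.1, we fail to reject H₀.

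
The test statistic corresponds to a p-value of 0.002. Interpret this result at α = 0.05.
Since p = 0.002 < α = 0.05, reject H₀.
There is sufficient evidence to reject the null hypothesis; the result is statistically significant at the 0.05 level.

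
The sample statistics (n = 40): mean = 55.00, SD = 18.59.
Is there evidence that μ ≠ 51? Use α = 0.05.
One-sample t-test:
H₀: μ = 51
H₁: μ ≠ 51
df = n - 1 = 39
t = (x̄ - μ₀) / (s/√n) = (55.00 - 51) / (18.59/√40) = 1.361
p-value = 0.1814

Since p-value > α = 0.05, we fail to reject H₀.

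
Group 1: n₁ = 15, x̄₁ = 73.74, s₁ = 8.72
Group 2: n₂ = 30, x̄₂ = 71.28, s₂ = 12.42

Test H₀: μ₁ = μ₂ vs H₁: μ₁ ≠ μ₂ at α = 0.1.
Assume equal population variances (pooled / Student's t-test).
Student's two-sample t-test (equal variances):
H₀: μ₁ = μ₂
H₁: μ₁ ≠ μ₂
df = n₁ + n₂ - 2 = 43
Pooled variance s_p² = [(n₁-1)s₁² + (n₂-1)s₂²] / (n₁ + n₂ - 2) = [(14)(8.72²) + (29)(12.42²)] / 43 = 128.7901
SE = √(s_p²(1/n₁ + 1/n₂)) = √(128.7901 × (1/15 + 1/30)) = 3.5887
t = (x̄₁ - x̄₂) / SE = (73.74 - 71.28) / 3.5887 = 2.46 / 3.5887 = 0.685
p-value = 0.4967

Since p-value > α = 0.1, we fail to reject H₀.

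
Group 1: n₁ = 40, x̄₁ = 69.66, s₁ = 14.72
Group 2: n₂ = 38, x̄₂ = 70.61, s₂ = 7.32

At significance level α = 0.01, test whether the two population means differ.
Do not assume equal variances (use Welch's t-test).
Welch's two-sample t-test:
H₀: μ₁ = μ₂
H₁: μ₁ ≠ μ₂
s₁²/n₁ = 14.72²/40 = 5.4170,  s₂²/n₂ = 7.32²/38 = 1.4101
SE = √(s₁²/n₁ + s₂²/n₂) = √(5.4170 + 1.4101) = 2.6129
df (Welch-Satterthwaite) = (s₁²/n₁ + s₂²/n₂)² / [(s₁²/n₁)²/(n₁-1) + (s₂²/n₂)²/(n₂-1)] ≈ 57.82
t = (x̄₁ - x̄₂) / SE = (69.66 - 70.61) / 2.6129 = -0.95 / 2.6129 = -0.364
p-value = 0.7175

Since p-value > α = 0.01, we fail to reject H₀.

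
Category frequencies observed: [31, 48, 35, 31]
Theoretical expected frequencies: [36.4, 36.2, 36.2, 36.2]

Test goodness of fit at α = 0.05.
Chi-square goodness of fit test:
H₀: observed counts match expected distribution
H₁: observed counts differ from expected distribution
df = k - 1 = 3
χ² = Σ(O - E)²/E
   = (31 - 36.4)²/36.4 + (48 - 36.2)²/36.2 + (35 - 36.2)²/36.2 + (31 - 36.2)²/36.2
   = 0.801 + 3.846 + 0.040 + 0.747
   = 5.43
p-value = 0.1426

Since p-value > α = 0.05, we fail to reject H₀.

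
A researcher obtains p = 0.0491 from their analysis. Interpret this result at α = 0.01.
Since p = 0.0491 > α = 0.01, fail to reject H₀.
There is insufficient evidence to reject the null hypothesis; the result is not statistically significant at the 0.01 level.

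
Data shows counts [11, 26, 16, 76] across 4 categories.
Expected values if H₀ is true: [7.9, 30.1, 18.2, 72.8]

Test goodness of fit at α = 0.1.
Chi-square goodness of fit test:
H₀: observed counts match expected distribution
H₁: observed counts differ from expected distribution
df = k - 1 = 3
χ² = Σ(O - E)²/E
   = (11 - 7.9)²/7.9 + (26 - 30.1)²/30.1 + (16 - 18.2)²/18.2 + (76 - 72.8)²/72.8
   = 1.216 + 0.558 + 0.266 + 0.141
   = 2.18
p-value = 0.5356

Since p-value > α = 0.1, we fail to reject H₀.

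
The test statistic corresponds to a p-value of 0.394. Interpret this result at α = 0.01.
Since p = 0.394 > α = 0.01, fail to reject H₀.
There is insufficient evidence to reject the null hypothesis; the result is not statistically significant at the 0.01 level.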